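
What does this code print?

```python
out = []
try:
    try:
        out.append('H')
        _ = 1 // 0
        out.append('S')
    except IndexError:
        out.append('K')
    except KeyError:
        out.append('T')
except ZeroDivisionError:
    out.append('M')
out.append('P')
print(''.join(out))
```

Execution trace: 'H' (inner try body) → 'M' (outer except ZeroDivisionError) → 'P' (after the try/except). Output: HMP

Answer: HMP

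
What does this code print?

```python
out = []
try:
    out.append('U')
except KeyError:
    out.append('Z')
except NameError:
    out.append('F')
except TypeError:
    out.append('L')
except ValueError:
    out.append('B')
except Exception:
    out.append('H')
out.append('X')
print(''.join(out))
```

Execution trace: 'U' (try body, no exception) → 'X' (after the try/except). Output: UX

Answer: UX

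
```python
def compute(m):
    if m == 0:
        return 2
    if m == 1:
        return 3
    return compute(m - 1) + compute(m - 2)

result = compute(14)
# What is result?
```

Build up from base cases: compute(0)=2, compute(1)=3, compute(2)=5, compute(3)=8, compute(4)=13, compute(5)=21, compute(6)=34, ..., compute(14)=1597

Answer: 1597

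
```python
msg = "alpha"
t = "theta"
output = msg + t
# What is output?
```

Trace:
`msg = "alpha"` → msg = 'alpha'
`t = "theta"` → t = 'theta'
`output = msg + t` → output = 'alphatheta'
So output = 'alphatheta'

Answer: 'alphatheta'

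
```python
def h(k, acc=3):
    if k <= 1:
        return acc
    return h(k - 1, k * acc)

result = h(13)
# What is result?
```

Accumulator trace (n, acc): (13, 3) -> (12, 39) -> (11, 468) -> (10, 5148) -> (9, 51480) -> (8, 463320) -> (7, 3706560) -> (6, 25945920) -> (5, 155675520) -> (4, 778377600) -> (3, 3113510400) -> (2, 9340531200) -> (1, 18681062400) -> return 18681062400

Answer: 18681062400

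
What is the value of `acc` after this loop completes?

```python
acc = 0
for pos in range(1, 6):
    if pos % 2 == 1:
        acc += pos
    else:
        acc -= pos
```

Add odd, subtract even
`acc` takes the values: 0 → 1 → -1 → 2 → -2 → 3

Answer: 3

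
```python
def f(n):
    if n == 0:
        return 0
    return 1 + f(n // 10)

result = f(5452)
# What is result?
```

Count of digits of 5452: 4

Answer: 4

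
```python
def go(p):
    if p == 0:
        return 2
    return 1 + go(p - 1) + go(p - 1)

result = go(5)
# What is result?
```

go(p) = 1 + 2·go(p-1), go(0)=2. Closed form: (2+1)·2^5 - 1 = 95.

Answer: 95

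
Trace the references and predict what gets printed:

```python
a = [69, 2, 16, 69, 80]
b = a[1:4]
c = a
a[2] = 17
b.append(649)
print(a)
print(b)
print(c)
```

Key concept: slice vs alias.
Step by step:
`a = [69, 2, 16, 69, 80]` → a = [69, 2, 16, 69, 80]
`b = a[1:4]` → b = [2, 16, 69]
`c = a` → c = [69, 2, 16, 69, 80] (same object as a)
`a[2] = 17` → a = [69, 2, 17, 69, 80] (same object as c); c = [69, 2, 17, 69, 80] (same object as a)
`b.append(649)` → b = [2, 16, 69, 649]
`print(a)` → prints [69, 2, 17, 69, 80]
`print(b)` → prints [2, 16, 69, 649]
`print(c)` → prints [69, 2, 17, 69, 80]

Answer:
[69, 2, 17, 69, 80]
[2, 16, 69, 649]
[69, 2, 17, 69, 80]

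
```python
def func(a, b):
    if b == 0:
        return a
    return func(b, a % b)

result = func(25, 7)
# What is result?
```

func(25, 7) -> func(7, 4) -> func(4, 3) -> func(3, 1) -> func(1, 0) -> 1

Answer: 1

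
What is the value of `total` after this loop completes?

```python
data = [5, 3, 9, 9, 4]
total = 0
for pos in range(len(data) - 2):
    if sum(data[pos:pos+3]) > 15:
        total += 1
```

Count windows with sum > 15
`total` takes the values: 0 → 1 → 2 → 3

Answer: 3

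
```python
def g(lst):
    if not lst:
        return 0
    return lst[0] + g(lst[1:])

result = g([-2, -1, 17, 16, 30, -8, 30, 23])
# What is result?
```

(-2) + (-1) + 17 + 16 + 30 + (-8) + 30 + 23 + 0 = 105

Answer: 105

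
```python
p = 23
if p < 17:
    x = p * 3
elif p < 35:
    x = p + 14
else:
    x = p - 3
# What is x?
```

Trace:
`p = 23` → p = 23
`if p < 17: ...` → p < 17 is False, p < 35 is True → x = 37
So x = 37

Answer: 37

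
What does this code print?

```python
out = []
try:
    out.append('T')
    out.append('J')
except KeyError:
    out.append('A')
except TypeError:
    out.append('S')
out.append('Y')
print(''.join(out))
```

Execution trace: 'T' (try body) → 'J' (try body, no exception) → 'Y' (after the try/except). Output: TJY

Answer: TJY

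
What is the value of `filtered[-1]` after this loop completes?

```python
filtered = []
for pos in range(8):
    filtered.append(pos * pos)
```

Last element of squares 0 to 7
`filtered` takes the values: [] → [0] → [0, 1] → [0, 1, 4] → [0, 1, 4, 9] → [0, 1, 4, 9, 16] → [0, 1, 4, 9, 16, 25] → [0, 1, 4, 9, 16, 25, 36] → [0, 1, 4, 9, 16, 25, 36, 49]
So `filtered[-1]` = 49

Answer: 49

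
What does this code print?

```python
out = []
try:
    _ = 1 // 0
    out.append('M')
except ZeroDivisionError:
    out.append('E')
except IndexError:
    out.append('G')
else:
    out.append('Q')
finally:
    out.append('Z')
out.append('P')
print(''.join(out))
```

Execution trace: 'E' (except ZeroDivisionError) → 'Z' (finally) → 'P' (after the try/except). Output: EZP

Answer: EZP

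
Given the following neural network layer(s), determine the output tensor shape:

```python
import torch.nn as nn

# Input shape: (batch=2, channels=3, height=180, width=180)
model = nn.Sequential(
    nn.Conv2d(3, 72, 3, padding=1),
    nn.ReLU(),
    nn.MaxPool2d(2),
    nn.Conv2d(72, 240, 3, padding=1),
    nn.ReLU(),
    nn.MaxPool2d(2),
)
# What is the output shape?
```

Input: (2, 3, 180, 180) -> after first Conv2d: (2, 72, 180, 180) -> after first MaxPool2d: (2, 72, 90, 90) -> after second Conv2d: (2, 240, 90, 90) -> Output: (2, 240, 45, 45)

Answer: (2, 240, 45, 45)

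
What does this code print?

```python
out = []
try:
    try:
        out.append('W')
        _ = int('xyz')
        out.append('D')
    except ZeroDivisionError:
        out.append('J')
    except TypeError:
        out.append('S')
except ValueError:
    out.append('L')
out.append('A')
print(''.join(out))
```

Execution trace: 'W' (try body) → 'L' (outer except ValueError) → 'A' (after the try/except). Output: WLA

Answer: WLA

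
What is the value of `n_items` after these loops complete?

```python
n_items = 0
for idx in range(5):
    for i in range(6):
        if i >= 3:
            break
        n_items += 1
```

Inner breaks at 3, outer runs 5 times
`n_items` takes the values: 0 → 1 → 2 → 3 → 4 → 5 → 6 → 7 → 8 → 9 → 10 → 11 → 12 → 13 → 14 → 15

Answer: 15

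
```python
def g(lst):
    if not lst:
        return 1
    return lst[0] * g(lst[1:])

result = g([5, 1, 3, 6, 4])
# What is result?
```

Product over [5, 1, 3, 6, 4] = 5 * 1 * 3 * 6 * 4 = 360

Answer: 360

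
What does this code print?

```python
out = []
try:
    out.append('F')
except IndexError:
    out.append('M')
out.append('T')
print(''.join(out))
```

Execution trace: 'F' (try body, no exception) → 'T' (after the try/except). Output: FT

Answer: FT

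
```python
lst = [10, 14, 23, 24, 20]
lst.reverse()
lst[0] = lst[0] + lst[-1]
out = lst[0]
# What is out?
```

Trace:
`lst = [10, 14, 23, 24, 20]` → lst = [10, 14, 23, 24, 20]
`lst.reverse()` → lst = [20, 24, 23, 14, 10]
`lst[0] = lst[0] + lst[-1]` → lst = [30, 24, 23, 14, 10]
`out = lst[0]` → out = 30
So out = 30

Answer: 30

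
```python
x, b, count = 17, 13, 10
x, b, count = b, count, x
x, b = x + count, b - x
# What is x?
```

Trace:
`x, b, count = 17, 13, 10` → x = 17; b = 13; count = 10
`x, b, count = b, count, x` → x = 13; b = 10; count = 17
`x, b = x + count, b - x` → x = 30; b = -3
So x = 30

Answer: 30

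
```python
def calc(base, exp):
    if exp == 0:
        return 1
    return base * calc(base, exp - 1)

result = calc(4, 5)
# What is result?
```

calc(4, 5) = 4 * 4 * 4 * 4 * 4 = 1024

Answer: 1024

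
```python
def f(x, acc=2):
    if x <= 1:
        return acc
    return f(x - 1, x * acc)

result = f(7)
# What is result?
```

Accumulator trace (n, acc): (7, 2) -> (6, 14) -> (5, 84) -> (4, 420) -> (3, 1680) -> (2, 5040) -> (1, 10080) -> return 10080

Answer: 10080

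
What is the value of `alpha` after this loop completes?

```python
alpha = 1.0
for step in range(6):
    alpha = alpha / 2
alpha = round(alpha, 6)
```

Halving LR 6 times: 1 / 2^6
`alpha` takes the values: 1.0 → 0.5 → 0.25 → 0.125 → 0.0625 → 0.03125 → 0.015625

Answer: 0.015625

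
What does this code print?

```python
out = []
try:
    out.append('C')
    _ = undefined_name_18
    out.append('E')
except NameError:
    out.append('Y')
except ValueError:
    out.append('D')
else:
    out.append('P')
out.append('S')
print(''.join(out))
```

Execution trace: 'C' (try body) → 'Y' (except NameError) → 'S' (after the try/except). Output: CYS

Answer: CYS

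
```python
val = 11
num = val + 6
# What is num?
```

Trace:
`val = 11` → val = 11
`num = val + 6` → num = 17
So num = 17

Answer: 17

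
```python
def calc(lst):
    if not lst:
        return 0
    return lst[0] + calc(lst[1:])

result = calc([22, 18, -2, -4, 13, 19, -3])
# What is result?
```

22 + 18 + (-2) + (-4) + 13 + 19 + (-3) + 0 = 63

Answer: 63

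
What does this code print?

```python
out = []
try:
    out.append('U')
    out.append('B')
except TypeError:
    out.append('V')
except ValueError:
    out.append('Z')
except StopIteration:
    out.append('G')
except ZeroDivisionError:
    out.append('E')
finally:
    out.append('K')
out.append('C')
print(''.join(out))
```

Execution trace: 'U' (try body) → 'B' (try body, no exception) → 'K' (finally) → 'C' (after the try/except). Output: UBKC

Answer: UBKC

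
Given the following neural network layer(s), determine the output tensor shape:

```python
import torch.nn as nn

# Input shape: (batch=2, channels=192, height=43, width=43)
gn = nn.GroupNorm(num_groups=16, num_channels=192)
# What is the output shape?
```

Input: (2, 192, 43, 43) -> Output: (2, 192, 43, 43)

Answer: (2, 192, 43, 43)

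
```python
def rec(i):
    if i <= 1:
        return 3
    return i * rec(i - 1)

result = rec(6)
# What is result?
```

rec(6) = 6 * 5 * 4 * 3 * 2 * 3 = 2160

Answer: 2160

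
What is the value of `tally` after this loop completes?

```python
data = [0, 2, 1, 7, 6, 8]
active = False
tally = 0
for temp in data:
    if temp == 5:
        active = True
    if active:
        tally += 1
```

Count elements after first 5 in [0, 2, 1, 7, 6, 8]
`tally` takes the values: 0

Answer: 0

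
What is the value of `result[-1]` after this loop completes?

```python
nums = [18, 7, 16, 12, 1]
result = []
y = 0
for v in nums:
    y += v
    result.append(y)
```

Cumulative sum ends at 54
`result` takes the values: [] → [18] → [18, 25] → [18, 25, 41] → [18, 25, 41, 53] → [18, 25, 41, 53, 54]
So `result[-1]` = 54

Answer: 54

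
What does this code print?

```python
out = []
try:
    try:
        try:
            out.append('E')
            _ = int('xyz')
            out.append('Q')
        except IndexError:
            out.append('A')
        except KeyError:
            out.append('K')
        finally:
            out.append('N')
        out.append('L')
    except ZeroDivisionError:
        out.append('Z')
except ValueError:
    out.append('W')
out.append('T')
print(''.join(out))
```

Execution trace: 'E' (inner try body) → 'N' (inner finally) → 'W' (outer except ValueError) → 'T' (after the try/except). Output: ENWT

Answer: ENWT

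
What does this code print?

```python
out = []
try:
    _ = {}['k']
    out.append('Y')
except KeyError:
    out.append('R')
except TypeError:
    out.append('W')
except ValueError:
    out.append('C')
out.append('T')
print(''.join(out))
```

Execution trace: 'R' (except KeyError) → 'T' (after the try/except). Output: RT

Answer: RT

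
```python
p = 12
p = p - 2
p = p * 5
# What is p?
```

Trace:
`p = 12` → p = 12
`p = p - 2` → p = 10
`p = p * 5` → p = 50
So p = 50

Answer: 50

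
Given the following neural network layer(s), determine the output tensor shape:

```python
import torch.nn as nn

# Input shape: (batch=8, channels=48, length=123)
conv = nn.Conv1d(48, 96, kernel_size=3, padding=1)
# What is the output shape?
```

Input: (8, 48, 123) -> Output: (8, 96, 123)

Answer: (8, 96, 123)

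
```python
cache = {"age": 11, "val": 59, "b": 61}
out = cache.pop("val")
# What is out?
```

Trace:
`cache = {"age": 11, "val": 59, "b": 61}` → cache = {'age': 11, 'val': 59, 'b': 61}
`out = cache.pop("val")` → cache = {'age': 11, 'b': 61}; out = 59
So out = 59

Answer: 59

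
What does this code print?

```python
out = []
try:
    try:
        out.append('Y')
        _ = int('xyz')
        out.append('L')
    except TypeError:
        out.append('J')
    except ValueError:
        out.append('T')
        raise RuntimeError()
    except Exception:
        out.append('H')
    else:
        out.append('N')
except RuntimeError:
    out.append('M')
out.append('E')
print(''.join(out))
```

Execution trace: 'Y' (inner try body) → 'T' (inner except ValueError) → 'M' (outer except RuntimeError) → 'E' (after the try/except). Output: YTME

Answer: YTME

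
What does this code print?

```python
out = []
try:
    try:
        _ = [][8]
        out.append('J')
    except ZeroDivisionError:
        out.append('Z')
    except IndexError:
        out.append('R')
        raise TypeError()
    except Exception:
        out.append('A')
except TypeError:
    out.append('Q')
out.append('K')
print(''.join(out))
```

Execution trace: 'R' (inner except IndexError) → 'Q' (outer except TypeError) → 'K' (after the try/except). Output: RQK

Answer: RQK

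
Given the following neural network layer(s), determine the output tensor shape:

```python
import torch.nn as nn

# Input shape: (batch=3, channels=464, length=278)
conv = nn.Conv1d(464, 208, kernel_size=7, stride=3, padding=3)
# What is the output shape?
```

Input: (3, 464, 278) -> Output: (3, 208, 93)

Answer: (3, 208, 93)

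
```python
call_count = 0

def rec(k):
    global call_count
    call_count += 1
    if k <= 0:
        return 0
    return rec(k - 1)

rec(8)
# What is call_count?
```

Linear recursion stepping by 1: 9 calls from k=8 down to ≤0.

Answer: 9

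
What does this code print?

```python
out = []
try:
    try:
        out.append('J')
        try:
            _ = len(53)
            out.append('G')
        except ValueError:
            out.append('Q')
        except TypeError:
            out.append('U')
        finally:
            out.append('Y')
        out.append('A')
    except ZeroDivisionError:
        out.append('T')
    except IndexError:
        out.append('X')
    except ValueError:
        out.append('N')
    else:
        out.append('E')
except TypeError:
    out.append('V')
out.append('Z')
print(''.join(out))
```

Execution trace: 'J' (try body) → 'U' (inner except TypeError) → 'Y' (inner finally) → 'A' (try body, no exception) → 'E' (else) → 'Z' (after the try/except). Output: JUYAEZ

Answer: JUYAEZ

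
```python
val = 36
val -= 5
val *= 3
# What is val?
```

Trace:
`val = 36` → val = 36
`val -= 5` → val = 31
`val *= 3` → val = 93
So val = 93

Answer: 93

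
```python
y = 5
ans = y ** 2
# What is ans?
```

Trace:
`y = 5` → y = 5
`ans = y ** 2` → ans = 25
So ans = 25

Answer: 25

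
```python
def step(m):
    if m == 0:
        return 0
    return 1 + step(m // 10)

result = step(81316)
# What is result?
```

Count of digits of 81316: 5

Answer: 5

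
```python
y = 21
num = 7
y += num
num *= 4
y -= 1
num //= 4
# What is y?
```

Trace:
`y = 21` → y = 21
`num = 7` → num = 7
`y += num` → y = 28
`num *= 4` → num = 28
`y -= 1` → y = 27
`num //= 4` → num = 7
So y = 27

Answer: 27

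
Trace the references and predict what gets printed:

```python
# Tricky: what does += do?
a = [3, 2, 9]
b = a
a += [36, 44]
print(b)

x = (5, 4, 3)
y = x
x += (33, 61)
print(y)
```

Key concept: += behavior differs for mutable vs immutable.
Step by step:
`a = [3, 2, 9]` → a = [3, 2, 9]
`b = a` → b = [3, 2, 9] (same object as a)
`a += [36, 44]` → a = [3, 2, 9, 36, 44] (same object as b); b = [3, 2, 9, 36, 44] (same object as a)
`print(b)` → prints [3, 2, 9, 36, 44]
`x = (5, 4, 3)` → x = (5, 4, 3)
`y = x` → y = (5, 4, 3)
`x += (33, 61)` → x = (5, 4, 3, 33, 61)
`print(y)` → prints (5, 4, 3)

Answer:
[3, 2, 9, 36, 44]
(5, 4, 3)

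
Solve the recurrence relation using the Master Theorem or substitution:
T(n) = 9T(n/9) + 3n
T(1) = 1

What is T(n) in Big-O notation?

By Master Theorem: a=9, b=9, f(n)=3n. Since log_9(9) = 1 and f(n) = Θ(n^1), Case 2 applies. T(n) = O(n log n).

Answer: O(n log n)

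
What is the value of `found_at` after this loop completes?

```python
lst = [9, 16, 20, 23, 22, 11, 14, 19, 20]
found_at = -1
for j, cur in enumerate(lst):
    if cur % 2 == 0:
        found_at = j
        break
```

First even number index in [9, 16, 20, 23, 22, 11, 14, 19, 20]
`found_at` takes the values: -1 → 1

Answer: 1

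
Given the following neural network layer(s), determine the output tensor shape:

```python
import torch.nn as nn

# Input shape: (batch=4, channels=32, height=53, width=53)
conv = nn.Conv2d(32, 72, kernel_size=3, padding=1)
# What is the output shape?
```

Input: (4, 32, 53, 53) -> Output: (4, 72, 53, 53)

Answer: (4, 72, 53, 53)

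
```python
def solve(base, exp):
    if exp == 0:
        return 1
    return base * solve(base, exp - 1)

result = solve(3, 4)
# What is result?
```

solve(3, 4) = 3 * 3 * 3 * 3 = 81

Answer: 81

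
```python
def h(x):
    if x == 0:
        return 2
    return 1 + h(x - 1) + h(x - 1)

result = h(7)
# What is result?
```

h(x) = 1 + 2·h(x-1), h(0)=2. Closed form: (2+1)·2^7 - 1 = 383.

Answer: 383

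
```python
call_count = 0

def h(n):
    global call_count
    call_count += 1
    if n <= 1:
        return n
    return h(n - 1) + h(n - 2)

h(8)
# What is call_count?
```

Calls(n) = 1 + Calls(n-1) + Calls(n-2); Calls(0)=Calls(1)=1. For n=8 this gives 67.

Answer: 67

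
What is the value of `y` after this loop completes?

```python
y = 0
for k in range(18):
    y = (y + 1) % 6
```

Increment mod 6, 18 times = 0
`y` takes the values: 0 → 1 → 2 → 3 → 4 → 5 → 0 → 1 → 2 → 3 → 4 → 5 → 0 → 1 → 2 → 3 → 4 → 5 → 0

Answer: 0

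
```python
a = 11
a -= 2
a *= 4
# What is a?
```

Trace:
`a = 11` → a = 11
`a -= 2` → a = 9
`a *= 4` → a = 36
So a = 36

Answer: 36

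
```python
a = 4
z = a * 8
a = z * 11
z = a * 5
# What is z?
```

Trace:
`a = 4` → a = 4
`z = a * 8` → z = 32
`a = z * 11` → a = 352
`z = a * 5` → z = 1760
So z = 1760

Answer: 1760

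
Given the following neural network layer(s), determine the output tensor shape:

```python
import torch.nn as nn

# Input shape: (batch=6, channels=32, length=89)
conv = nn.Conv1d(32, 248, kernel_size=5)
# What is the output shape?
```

Input: (6, 32, 89) -> Output: (6, 248, 85)

Answer: (6, 248, 85)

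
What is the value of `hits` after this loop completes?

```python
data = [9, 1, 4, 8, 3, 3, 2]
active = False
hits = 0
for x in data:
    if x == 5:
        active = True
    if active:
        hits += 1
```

Count elements after first 5 in [9, 1, 4, 8, 3, 3, 2]
`hits` takes the values: 0

Answer: 0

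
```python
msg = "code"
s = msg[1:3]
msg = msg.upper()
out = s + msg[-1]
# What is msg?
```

Trace:
`msg = "code"` → msg = 'code'
`s = msg[1:3]` → s = 'od'
`msg = msg.upper()` → msg = 'CODE'
`out = s + msg[-1]` → out = 'odE'
So msg = 'CODE'

Answer: 'CODE'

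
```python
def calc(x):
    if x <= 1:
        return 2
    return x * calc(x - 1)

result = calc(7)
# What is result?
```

calc(7) = 7 * 6 * 5 * 4 * 3 * 2 * 2 = 10080

Answer: 10080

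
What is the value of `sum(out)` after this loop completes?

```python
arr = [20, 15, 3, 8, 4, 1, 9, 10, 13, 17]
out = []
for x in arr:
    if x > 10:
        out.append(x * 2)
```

Sum of doubled values > 10
`out` takes the values: [] → [40] → [40, 30] → [40, 30, 26] → [40, 30, 26, 34]
So `sum(out)` = 130

Answer: 130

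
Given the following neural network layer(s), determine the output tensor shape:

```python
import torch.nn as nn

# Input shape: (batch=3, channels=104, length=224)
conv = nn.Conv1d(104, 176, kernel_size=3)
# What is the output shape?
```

Input: (3, 104, 224) -> Output: (3, 176, 222)

Answer: (3, 176, 222)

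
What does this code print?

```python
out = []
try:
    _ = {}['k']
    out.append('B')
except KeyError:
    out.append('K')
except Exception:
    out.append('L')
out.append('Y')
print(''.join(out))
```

Execution trace: 'K' (except KeyError) → 'Y' (after the try/except). Output: KY

Answer: KY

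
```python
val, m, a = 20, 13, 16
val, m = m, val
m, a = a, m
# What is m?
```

Trace:
`val, m, a = 20, 13, 16` → val = 20; m = 13; a = 16
`val, m = m, val` → val = 13; m = 20
`m, a = a, m` → m = 16; a = 20
So m = 16

Answer: 16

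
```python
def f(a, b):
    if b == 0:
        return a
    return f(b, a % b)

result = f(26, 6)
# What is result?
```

f(26, 6) -> f(6, 2) -> f(2, 0) -> 2

Answer: 2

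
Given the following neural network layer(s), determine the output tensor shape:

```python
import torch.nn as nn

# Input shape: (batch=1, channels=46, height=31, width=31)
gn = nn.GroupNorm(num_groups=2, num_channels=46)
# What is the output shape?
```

Input: (1, 46, 31, 31) -> Output: (1, 46, 31, 31)

Answer: (1, 46, 31, 31)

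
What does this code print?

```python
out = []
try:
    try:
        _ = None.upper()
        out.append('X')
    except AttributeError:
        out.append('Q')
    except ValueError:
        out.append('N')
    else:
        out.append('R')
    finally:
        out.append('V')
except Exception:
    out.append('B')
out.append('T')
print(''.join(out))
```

Execution trace: 'Q' (inner except AttributeError) → 'V' (inner finally) → 'T' (after the try/except). Output: QVT

Answer: QVT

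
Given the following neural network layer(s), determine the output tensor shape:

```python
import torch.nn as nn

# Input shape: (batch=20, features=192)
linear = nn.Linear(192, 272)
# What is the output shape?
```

Input: (20, 192) -> Output: (20, 272)

Answer: (20, 272)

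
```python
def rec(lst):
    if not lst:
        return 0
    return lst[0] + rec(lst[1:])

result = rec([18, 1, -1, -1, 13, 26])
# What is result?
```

18 + 1 + (-1) + (-1) + 13 + 26 + 0 = 56

Answer: 56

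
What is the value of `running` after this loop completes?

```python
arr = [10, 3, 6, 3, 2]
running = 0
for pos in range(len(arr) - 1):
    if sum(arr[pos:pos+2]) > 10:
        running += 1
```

Count windows with sum > 10
`running` takes the values: 0 → 1

Answer: 1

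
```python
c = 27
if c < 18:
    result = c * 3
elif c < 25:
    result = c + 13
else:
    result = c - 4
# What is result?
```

Trace:
`c = 27` → c = 27
`if c < 18: ...` → c < 18 is False, c < 25 is False, take else branch → result = 23
So result = 23

Answer: 23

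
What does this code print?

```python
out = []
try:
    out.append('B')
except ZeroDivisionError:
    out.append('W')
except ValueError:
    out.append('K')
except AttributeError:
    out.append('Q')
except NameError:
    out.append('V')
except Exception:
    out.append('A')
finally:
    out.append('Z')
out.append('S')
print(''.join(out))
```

Execution trace: 'B' (try body, no exception) → 'Z' (finally) → 'S' (after the try/except). Output: BZS

Answer: BZS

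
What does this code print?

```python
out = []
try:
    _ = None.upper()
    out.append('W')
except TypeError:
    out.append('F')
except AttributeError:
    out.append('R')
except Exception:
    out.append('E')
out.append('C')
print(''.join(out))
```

Execution trace: 'R' (except AttributeError) → 'C' (after the try/except). Output: RC

Answer: RC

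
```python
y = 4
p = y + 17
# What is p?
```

Trace:
`y = 4` → y = 4
`p = y + 17` → p = 21
So p = 21

Answer: 21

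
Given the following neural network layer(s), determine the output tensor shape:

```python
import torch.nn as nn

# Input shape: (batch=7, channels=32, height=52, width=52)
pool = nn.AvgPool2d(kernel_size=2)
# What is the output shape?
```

Input: (7, 32, 52, 52) -> Output: (7, 32, 26, 26)

Answer: (7, 32, 26, 26)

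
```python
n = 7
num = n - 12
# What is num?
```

Trace:
`n = 7` → n = 7
`num = n - 12` → num = -5
So num = -5

Answer: -5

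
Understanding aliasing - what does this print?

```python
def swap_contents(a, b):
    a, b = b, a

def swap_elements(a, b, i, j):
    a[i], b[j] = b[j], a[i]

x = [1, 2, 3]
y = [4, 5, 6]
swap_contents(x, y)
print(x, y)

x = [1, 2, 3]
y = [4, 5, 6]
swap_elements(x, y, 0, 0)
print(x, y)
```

Key concept: parameter rebinding vs mutation.
Step by step:
`x = [1, 2, 3]` → x = [1, 2, 3]
`y = [4, 5, 6]` → y = [4, 5, 6]
`swap_contents(x, y)` → no visible change to tracked variables
`print(x, y)` → prints [1, 2, 3] [4, 5, 6]
`x = [1, 2, 3]` → x = [1, 2, 3]
`y = [4, 5, 6]` → y = [4, 5, 6]
`swap_elements(x, y, 0, 0)` → x = [4, 2, 3]; y = [1, 5, 6]
`print(x, y)` → prints [4, 2, 3] [1, 5, 6]

Answer:
[1, 2, 3] [4, 5, 6]
[4, 2, 3] [1, 5, 6]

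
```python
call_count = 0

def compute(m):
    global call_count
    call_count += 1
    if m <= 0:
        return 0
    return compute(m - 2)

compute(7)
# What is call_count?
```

Linear recursion stepping by 2: 5 calls from m=7 down to ≤0.

Answer: 5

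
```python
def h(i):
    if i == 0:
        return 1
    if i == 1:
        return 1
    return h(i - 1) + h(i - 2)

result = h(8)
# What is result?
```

Build up from base cases: h(0)=1, h(1)=1, h(2)=2, h(3)=3, h(4)=5, h(5)=8, h(6)=13, ..., h(8)=34

Answer: 34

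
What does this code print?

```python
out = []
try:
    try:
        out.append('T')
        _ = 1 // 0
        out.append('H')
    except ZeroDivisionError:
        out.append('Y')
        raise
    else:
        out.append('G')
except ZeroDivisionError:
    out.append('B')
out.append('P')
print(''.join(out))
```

Execution trace: 'T' (inner try body) → 'Y' (inner except ZeroDivisionError) → 'B' (outer except ZeroDivisionError) → 'P' (after the try/except). Output: TYBP

Answer: TYBP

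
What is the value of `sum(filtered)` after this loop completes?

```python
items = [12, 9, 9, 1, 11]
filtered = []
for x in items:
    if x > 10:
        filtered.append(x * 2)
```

Sum of doubled values > 10
`filtered` takes the values: [] → [24] → [24, 22]
So `sum(filtered)` = 46

Answer: 46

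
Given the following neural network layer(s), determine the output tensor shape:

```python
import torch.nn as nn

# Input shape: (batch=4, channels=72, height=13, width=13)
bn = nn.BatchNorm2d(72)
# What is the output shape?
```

Input: (4, 72, 13, 13) -> Output: (4, 72, 13, 13)

Answer: (4, 72, 13, 13)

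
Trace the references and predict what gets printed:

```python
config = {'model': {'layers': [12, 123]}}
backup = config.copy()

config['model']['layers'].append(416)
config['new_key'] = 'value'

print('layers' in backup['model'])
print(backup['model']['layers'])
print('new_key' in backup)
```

Key concept: shallow copy gotcha with nested dict.
Step by step:
`config = {'model': {'layers': [12, 123]}}` → config = {'model': {'layers': [12, 123]}}
`backup = config.copy()` → backup = {'model': {'layers': [12, 123]}}
`config['model']['layers'].append(416)` → config = {'model': {'layers': [12, 123, 416]}}; backup = {'model': {'layers': [12, 123, 416]}}
`config['new_key'] = 'value'` → config = {'model': {'layers': [12, 123, 416]}, 'new_key': 'value'}
`print('layers' in backup['model'])` → prints True
`print(backup['model']['layers'])` → prints [12, 123, 416]
`print('new_key' in backup)` → prints False

Answer:
True
[12, 123, 416]
False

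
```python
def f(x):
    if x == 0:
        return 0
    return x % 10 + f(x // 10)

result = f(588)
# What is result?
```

Sum of digits of 588: 8 + 8 + 5 = 21

Answer: 21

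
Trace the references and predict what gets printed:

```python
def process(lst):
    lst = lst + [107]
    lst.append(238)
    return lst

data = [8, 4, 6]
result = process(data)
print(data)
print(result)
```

Key concept: rebinding parameter vs mutation.
Step by step:
`data = [8, 4, 6]` → data = [8, 4, 6]
`result = process(data)` → result = [8, 4, 6, 107, 238]
`print(data)` → prints [8, 4, 6]
`print(result)` → prints [8, 4, 6, 107, 238]

Answer:
[8, 4, 6]
[8, 4, 6, 107, 238]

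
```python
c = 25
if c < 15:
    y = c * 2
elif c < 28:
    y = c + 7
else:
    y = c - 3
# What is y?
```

Trace:
`c = 25` → c = 25
`if c < 15: ...` → c < 15 is False, c < 28 is True → y = 32
So y = 32

Answer: 32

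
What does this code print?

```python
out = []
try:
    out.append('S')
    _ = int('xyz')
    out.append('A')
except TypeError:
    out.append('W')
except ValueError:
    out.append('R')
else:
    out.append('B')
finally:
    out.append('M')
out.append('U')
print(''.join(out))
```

Execution trace: 'S' (try body) → 'R' (except ValueError) → 'M' (finally) → 'U' (after the try/except). Output: SRMU

Answer: SRMU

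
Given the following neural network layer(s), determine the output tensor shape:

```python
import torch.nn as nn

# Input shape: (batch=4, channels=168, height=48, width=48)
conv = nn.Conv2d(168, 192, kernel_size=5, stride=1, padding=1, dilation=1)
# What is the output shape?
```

Input: (4, 168, 48, 48) -> Output: (4, 192, 46, 46)

Answer: (4, 192, 46, 46)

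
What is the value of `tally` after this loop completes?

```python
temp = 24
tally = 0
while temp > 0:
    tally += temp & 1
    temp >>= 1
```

Count set bits in 24 (binary: 0b11000)
`tally` takes the values: 0 → 1 → 2

Answer: 2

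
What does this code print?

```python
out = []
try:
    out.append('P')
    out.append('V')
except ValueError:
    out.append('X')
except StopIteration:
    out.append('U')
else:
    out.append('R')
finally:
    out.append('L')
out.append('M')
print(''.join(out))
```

Execution trace: 'P' (try body) → 'V' (try body, no exception) → 'R' (else) → 'L' (finally) → 'M' (after the try/except). Output: PVRLM

Answer: PVRLM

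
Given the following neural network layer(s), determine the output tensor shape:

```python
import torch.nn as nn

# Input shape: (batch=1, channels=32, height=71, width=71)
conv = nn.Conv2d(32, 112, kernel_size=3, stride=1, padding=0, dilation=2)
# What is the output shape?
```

Input: (1, 32, 71, 71) -> Output: (1, 112, 67, 67)

Answer: (1, 112, 67, 67)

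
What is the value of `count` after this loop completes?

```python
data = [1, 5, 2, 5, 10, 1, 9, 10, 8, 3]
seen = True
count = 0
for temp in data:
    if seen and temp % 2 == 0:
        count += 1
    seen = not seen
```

Count even values at even positions
`count` takes the values: 0 → 1 → 2 → 3

Answer: 3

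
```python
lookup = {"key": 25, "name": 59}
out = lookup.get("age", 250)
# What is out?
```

Trace:
`lookup = {"key": 25, "name": 59}` → lookup = {'key': 25, 'name': 59}
`out = lookup.get("age", 250)` → out = 250
So out = 250

Answer: 250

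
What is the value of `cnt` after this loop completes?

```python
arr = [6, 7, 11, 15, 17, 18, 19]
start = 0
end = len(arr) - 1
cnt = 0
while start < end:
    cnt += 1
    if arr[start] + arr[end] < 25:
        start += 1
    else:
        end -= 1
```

Steps to find pair summing to 25
`cnt` takes the values: 0 → 1 → 2 → 3 → 4 → 5 → 6

Answer: 6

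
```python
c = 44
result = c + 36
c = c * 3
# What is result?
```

Trace:
`c = 44` → c = 44
`result = c + 36` → result = 80
`c = c * 3` → c = 132
So result = 80

Answer: 80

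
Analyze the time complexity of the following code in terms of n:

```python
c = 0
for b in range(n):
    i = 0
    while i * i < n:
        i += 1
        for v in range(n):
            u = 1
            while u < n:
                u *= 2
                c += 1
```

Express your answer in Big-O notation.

Each loop level contributes: n × √n × n × log n. Multiplying the contributions gives O(n^2√n log n).

Answer: O(n^2√n log n)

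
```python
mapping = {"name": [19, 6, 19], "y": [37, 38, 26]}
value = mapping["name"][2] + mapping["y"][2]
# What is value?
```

Trace:
`mapping = {"name": [19, 6, 19], "y": [37, 38, 26]}` → mapping = {'name': [19, 6, 19], 'y': [37, 38, 26]}
`value = mapping["name"][2] + mapping["y"][2]` → value = 45
So value = 45

Answer: 45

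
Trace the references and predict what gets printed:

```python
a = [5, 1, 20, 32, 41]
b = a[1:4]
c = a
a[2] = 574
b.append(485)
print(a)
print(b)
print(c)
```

Key concept: slice vs alias.
Step by step:
`a = [5, 1, 20, 32, 41]` → a = [5, 1, 20, 32, 41]
`b = a[1:4]` → b = [1, 20, 32]
`c = a` → c = [5, 1, 20, 32, 41] (same object as a)
`a[2] = 574` → a = [5, 1, 574, 32, 41] (same object as c); c = [5, 1, 574, 32, 41] (same object as a)
`b.append(485)` → b = [1, 20, 32, 485]
`print(a)` → prints [5, 1, 574, 32, 41]
`print(b)` → prints [1, 20, 32, 485]
`print(c)` → prints [5, 1, 574, 32, 41]

Answer:
[5, 1, 574, 32, 41]
[1, 20, 32, 485]
[5, 1, 574, 32, 41]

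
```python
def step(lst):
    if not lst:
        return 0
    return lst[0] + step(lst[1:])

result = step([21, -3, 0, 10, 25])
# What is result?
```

21 + (-3) + 0 + 10 + 25 + 0 = 53

Answer: 53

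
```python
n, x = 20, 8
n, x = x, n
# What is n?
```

Trace:
`n, x = 20, 8` → n = 20; x = 8
`n, x = x, n` → n = 8; x = 20
So n = 8

Answer: 8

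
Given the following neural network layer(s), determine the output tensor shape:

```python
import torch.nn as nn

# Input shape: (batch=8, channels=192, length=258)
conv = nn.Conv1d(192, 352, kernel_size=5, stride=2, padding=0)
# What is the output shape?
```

Input: (8, 192, 258) -> Output: (8, 352, 127)

Answer: (8, 352, 127)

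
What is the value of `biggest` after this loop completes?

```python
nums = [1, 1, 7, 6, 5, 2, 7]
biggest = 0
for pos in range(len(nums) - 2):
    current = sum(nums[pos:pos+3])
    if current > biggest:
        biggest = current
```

Max sum of 3-element window in [1, 1, 7, 6, 5, 2, 7]
`biggest` takes the values: 0 → 9 → 14 → 18

Answer: 18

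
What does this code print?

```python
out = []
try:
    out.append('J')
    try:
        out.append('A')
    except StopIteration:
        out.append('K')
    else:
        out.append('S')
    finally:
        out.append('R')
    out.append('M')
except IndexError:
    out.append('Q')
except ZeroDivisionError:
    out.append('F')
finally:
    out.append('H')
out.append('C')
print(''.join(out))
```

Execution trace: 'J' (try body) → 'A' (inner try body, no exception) → 'S' (inner else) → 'R' (inner finally) → 'M' (try body, no exception) → 'H' (finally) → 'C' (after the try/except). Output: JASRMHC

Answer: JASRMHC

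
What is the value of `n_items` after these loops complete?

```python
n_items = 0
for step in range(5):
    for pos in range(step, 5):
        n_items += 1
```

Upper triangle: 5 + 4 + ... + 1
`n_items` takes the values: 0 → 1 → 2 → 3 → 4 → 5 → 6 → 7 → 8 → 9 → 10 → 11 → 12 → 13 → 14 → 15

Answer: 15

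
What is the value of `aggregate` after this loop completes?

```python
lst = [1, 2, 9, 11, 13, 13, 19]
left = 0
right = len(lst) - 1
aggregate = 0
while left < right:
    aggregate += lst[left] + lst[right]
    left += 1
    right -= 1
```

Sum of pairs from ends
`aggregate` takes the values: 0 → 20 → 35 → 57

Answer: 57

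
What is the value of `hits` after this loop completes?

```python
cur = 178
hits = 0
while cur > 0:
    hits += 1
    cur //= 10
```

Count digits by repeated division by 10
`hits` takes the values: 0 → 1 → 2 → 3

Answer: 3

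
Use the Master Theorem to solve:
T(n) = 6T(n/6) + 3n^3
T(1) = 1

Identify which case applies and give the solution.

a=6, b=6, f(n)=3n^3. log_6(6) = 1. Since c=3 > 1 and the regularity condition holds (6(n/6)^3 = (6/6^3)n^3 with 6/6^3 < 1), Case 3 applies: T(n) = Θ(f(n)) = O(n^3).

Answer: O(n^3) - Case 3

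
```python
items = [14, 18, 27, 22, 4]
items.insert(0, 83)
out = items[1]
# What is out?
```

Trace:
`items = [14, 18, 27, 22, 4]` → items = [14, 18, 27, 22, 4]
`items.insert(0, 83)` → items = [83, 14, 18, 27, 22, 4]
`out = items[1]` → out = 14
So out = 14

Answer: 14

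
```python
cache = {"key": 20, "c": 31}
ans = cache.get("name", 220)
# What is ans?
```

Trace:
`cache = {"key": 20, "c": 31}` → cache = {'key': 20, 'c': 31}
`ans = cache.get("name", 220)` → ans = 220
So ans = 220

Answer: 220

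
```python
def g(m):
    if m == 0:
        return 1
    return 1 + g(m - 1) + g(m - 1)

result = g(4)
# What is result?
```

g(m) = 1 + 2·g(m-1), g(0)=1. Closed form: (1+1)·2^4 - 1 = 31.

Answer: 31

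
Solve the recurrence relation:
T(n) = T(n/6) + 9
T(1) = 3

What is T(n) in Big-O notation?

Each step divides n by 6 and adds 9. After log_6(n) steps we reach T(1)=3. So T(n) = 9·log_6(n) + 3 = O(log n).

Answer: O(log n)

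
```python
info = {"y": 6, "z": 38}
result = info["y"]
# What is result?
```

Trace:
`info = {"y": 6, "z": 38}` → info = {'y': 6, 'z': 38}
`result = info["y"]` → result = 6
So result = 6

Answer: 6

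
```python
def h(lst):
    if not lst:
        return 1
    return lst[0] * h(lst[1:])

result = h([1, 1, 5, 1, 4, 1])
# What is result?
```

Product over [1, 1, 5, 1, 4, 1] = 1 * 1 * 5 * 1 * 4 * 1 = 20

Answer: 20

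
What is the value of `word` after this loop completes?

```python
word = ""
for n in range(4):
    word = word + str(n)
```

Concatenate digits 0 to 3
`word` takes the values: "" → "0" → "01" → "012" → "0123"

Answer: "0123"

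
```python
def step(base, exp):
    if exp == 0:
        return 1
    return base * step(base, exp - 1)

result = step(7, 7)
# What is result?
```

step(7, 7) = 7 * 7 * 7 * 7 * 7 * 7 * 7 = 823543

Answer: 823543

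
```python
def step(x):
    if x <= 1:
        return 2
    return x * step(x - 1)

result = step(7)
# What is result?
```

step(7) = 7 * 6 * 5 * 4 * 3 * 2 * 2 = 10080

Answer: 10080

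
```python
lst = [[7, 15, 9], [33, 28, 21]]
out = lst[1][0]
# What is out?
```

Trace:
`lst = [[7, 15, 9], [33, 28, 21]]` → lst = [[7, 15, 9], [33, 28, 21]]
`out = lst[1][0]` → out = 33
So out = 33

Answer: 33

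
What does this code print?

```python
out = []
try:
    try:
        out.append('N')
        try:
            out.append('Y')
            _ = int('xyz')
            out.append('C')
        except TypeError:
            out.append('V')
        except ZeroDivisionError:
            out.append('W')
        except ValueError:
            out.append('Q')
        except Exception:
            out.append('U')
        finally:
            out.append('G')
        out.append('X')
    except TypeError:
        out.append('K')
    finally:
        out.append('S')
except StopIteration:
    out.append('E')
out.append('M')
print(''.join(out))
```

Execution trace: 'N' (try body) → 'Y' (inner try body) → 'Q' (inner except ValueError) → 'G' (inner finally) → 'X' (try body, no exception) → 'S' (finally) → 'M' (after the try/except). Output: NYQGXSM

Answer: NYQGXSM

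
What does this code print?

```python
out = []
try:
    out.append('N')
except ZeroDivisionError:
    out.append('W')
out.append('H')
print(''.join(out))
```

Execution trace: 'N' (try body, no exception) → 'H' (after the try/except). Output: NH

Answer: NH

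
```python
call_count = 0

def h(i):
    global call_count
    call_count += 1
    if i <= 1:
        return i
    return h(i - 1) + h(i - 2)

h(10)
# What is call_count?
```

Calls(i) = 1 + Calls(i-1) + Calls(i-2); Calls(0)=Calls(1)=1. For i=10 this gives 177.

Answer: 177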